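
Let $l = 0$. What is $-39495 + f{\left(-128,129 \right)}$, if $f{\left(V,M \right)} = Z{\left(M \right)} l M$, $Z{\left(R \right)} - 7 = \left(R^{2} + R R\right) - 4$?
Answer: $-39495$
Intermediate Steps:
$Z{\left(R \right)} = 3 + 2 R^{2}$ ($Z{\left(R \right)} = 7 - \left(4 - R^{2} - R R\right) = 7 + \left(\left(R^{2} + R^{2}\right) - 4\right) = 7 + \left(2 R^{2} - 4\right) = 7 + \left(-4 + 2 R^{2}\right) = 3 + 2 R^{2}$)
$f{\left(V,M \right)} = 0$ ($f{\left(V,M \right)} = \left(3 + 2 M^{2}\right) 0 M = 0 M = 0$)
$-39495 + f{\left(-128,129 \right)} = -39495 + 0 = -39495$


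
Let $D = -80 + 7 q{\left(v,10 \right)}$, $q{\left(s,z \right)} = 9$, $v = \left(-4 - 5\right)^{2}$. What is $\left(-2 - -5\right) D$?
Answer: $-51$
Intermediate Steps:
$v = 81$ ($v = \left(-9\right)^{2} = 81$)
$D = -17$ ($D = -80 + 7 \cdot 9 = -80 + 63 = -17$)
$\left(-2 - -5\right) D = \left(-2 - -5\right) \left(-17\right) = \left(-2 + 5\right) \left(-17\right) = 3 \left(-17\right) = -51$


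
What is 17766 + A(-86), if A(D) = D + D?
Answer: 17594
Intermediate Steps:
A(D) = 2*D
17766 + A(-86) = 17766 + 2*(-86) = 17766 - 172 = 17594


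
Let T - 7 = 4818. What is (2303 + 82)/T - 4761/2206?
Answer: -3542103/2128790 ≈ -1.6639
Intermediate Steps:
T = 4825 (T = 7 + 4818 = 4825)
(2303 + 82)/T - 4761/2206 = (2303 + 82)/4825 - 4761/2206 = 2385*(1/4825) - 4761*1/2206 = 477/965 - 4761/2206 = -3542103/2128790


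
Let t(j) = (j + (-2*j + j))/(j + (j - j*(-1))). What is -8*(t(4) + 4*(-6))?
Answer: 192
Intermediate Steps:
t(j) = 0 (t(j) = (j - j)/(j + (j - (-1)*j)) = 0/(j + (j + j)) = 0/(j + 2*j) = 0/((3*j)) = 0*(1/(3*j)) = 0)
-8*(t(4) + 4*(-6)) = -8*(0 + 4*(-6)) = -8*(0 - 24) = -8*(-24) = 192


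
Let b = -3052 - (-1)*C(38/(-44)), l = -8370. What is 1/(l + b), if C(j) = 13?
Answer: -1/11409 ≈ -8.7650e-5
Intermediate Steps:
b = -3039 (b = -3052 - (-1)*13 = -3052 - 1*(-13) = -3052 + 13 = -3039)
1/(l + b) = 1/(-8370 - 3039) = 1/(-11409) = -1/11409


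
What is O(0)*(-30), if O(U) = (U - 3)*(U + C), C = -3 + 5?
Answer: 180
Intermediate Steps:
C = 2
O(U) = (-3 + U)*(2 + U) (O(U) = (U - 3)*(U + 2) = (-3 + U)*(2 + U))
O(0)*(-30) = (-6 + 0**2 - 1*0)*(-30) = (-6 + 0 + 0)*(-30) = -6*(-30) = 180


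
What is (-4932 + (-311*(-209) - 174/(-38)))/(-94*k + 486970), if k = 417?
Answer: 285340/2126917 ≈ 0.13416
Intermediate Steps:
(-4932 + (-311*(-209) - 174/(-38)))/(-94*k + 486970) = (-4932 + (-311*(-209) - 174/(-38)))/(-94*417 + 486970) = (-4932 + (64999 - 174*(-1/38)))/(-39198 + 486970) = (-4932 + (64999 + 87/19))/447772 = (-4932 + 1235068/19)*(1/447772) = (1141360/19)*(1/447772) = 285340/2126917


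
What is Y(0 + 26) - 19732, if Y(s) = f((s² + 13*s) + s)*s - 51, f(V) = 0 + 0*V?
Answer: -19783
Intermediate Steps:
f(V) = 0 (f(V) = 0 + 0 = 0)
Y(s) = -51 (Y(s) = 0*s - 51 = 0 - 51 = -51)
Y(0 + 26) - 19732 = -51 - 19732 = -19783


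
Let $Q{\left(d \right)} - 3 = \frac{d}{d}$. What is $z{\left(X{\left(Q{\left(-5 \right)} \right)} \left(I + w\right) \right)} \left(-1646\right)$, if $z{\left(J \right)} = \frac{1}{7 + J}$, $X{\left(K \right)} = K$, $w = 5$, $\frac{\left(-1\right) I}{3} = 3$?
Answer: $\frac{1646}{9} \approx 182.89$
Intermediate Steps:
$I = -9$ ($I = \left(-3\right) 3 = -9$)
$Q{\left(d \right)} = 4$ ($Q{\left(d \right)} = 3 + \frac{d}{d} = 3 + 1 = 4$)
$z{\left(X{\left(Q{\left(-5 \right)} \right)} \left(I + w\right) \right)} \left(-1646\right) = \frac{1}{7 + 4 \left(-9 + 5\right)} \left(-1646\right) = \frac{1}{7 + 4 \left(-4\right)} \left(-1646\right) = \frac{1}{7 - 16} \left(-1646\right) = \frac{1}{-9} \left(-1646\right) = \left(- \frac{1}{9}\right) \left(-1646\right) = \frac{1646}{9}$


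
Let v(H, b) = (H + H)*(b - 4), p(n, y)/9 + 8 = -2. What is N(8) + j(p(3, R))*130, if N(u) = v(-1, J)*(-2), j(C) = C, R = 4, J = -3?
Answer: -11728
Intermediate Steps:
p(n, y) = -90 (p(n, y) = -72 + 9*(-2) = -72 - 18 = -90)
v(H, b) = 2*H*(-4 + b) (v(H, b) = (2*H)*(-4 + b) = 2*H*(-4 + b))
N(u) = -28 (N(u) = (2*(-1)*(-4 - 3))*(-2) = (2*(-1)*(-7))*(-2) = 14*(-2) = -28)
N(8) + j(p(3, R))*130 = -28 - 90*130 = -28 - 11700 = -11728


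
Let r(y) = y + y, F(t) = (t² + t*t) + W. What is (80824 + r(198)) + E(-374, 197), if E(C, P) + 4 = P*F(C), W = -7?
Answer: 55190981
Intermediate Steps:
F(t) = -7 + 2*t² (F(t) = (t² + t*t) - 7 = (t² + t²) - 7 = 2*t² - 7 = -7 + 2*t²)
E(C, P) = -4 + P*(-7 + 2*C²)
r(y) = 2*y
(80824 + r(198)) + E(-374, 197) = (80824 + 2*198) + (-4 + 197*(-7 + 2*(-374)²)) = (80824 + 396) + (-4 + 197*(-7 + 2*139876)) = 81220 + (-4 + 197*(-7 + 279752)) = 81220 + (-4 + 197*279745) = 81220 + (-4 + 55109765) = 81220 + 55109761 = 55190981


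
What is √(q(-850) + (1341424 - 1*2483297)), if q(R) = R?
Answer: I*√1142723 ≈ 1069.0*I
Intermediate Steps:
√(q(-850) + (1341424 - 1*2483297)) = √(-850 + (1341424 - 1*2483297)) = √(-850 + (1341424 - 2483297)) = √(-850 - 1141873) = √(-1142723) = I*√1142723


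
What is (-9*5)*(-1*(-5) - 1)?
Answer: -180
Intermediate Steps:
(-9*5)*(-1*(-5) - 1) = -45*(5 - 1) = -45*4 = -180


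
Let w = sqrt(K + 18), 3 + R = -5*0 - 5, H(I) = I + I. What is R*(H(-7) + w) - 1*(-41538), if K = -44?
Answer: 41650 - 8*I*sqrt(26) ≈ 41650.0 - 40.792*I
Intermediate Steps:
H(I) = 2*I
R = -8 (R = -3 + (-5*0 - 5) = -3 + (0 - 5) = -3 - 5 = -8)
w = I*sqrt(26) (w = sqrt(-44 + 18) = sqrt(-26) = I*sqrt(26) ≈ 5.099*I)
R*(H(-7) + w) - 1*(-41538) = -8*(2*(-7) + I*sqrt(26)) - 1*(-41538) = -8*(-14 + I*sqrt(26)) + 41538 = (112 - 8*I*sqrt(26)) + 41538 = 41650 - 8*I*sqrt(26)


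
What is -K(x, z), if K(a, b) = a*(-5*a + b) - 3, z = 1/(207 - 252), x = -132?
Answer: 1306801/15 ≈ 87120.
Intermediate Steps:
z = -1/45 (z = 1/(-45) = -1/45 ≈ -0.022222)
K(a, b) = -3 + a*(b - 5*a) (K(a, b) = a*(b - 5*a) - 3 = -3 + a*(b - 5*a))
-K(x, z) = -(-3 - 5*(-132)**2 - 132*(-1/45)) = -(-3 - 5*17424 + 44/15) = -(-3 - 87120 + 44/15) = -1*(-1306801/15) = 1306801/15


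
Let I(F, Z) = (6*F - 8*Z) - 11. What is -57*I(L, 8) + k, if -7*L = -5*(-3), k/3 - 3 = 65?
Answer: 36483/7 ≈ 5211.9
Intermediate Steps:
k = 204 (k = 9 + 3*65 = 9 + 195 = 204)
L = -15/7 (L = -(-5)*(-3)/7 = -⅐*15 = -15/7 ≈ -2.1429)
I(F, Z) = -11 - 8*Z + 6*F (I(F, Z) = (-8*Z + 6*F) - 11 = -11 - 8*Z + 6*F)
-57*I(L, 8) + k = -57*(-11 - 8*8 + 6*(-15/7)) + 204 = -57*(-11 - 64 - 90/7) + 204 = -57*(-615/7) + 204 = 35055/7 + 204 = 36483/7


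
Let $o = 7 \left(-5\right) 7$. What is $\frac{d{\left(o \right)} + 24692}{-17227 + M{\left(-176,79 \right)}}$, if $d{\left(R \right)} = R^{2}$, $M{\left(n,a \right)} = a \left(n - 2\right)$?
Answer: $- \frac{84717}{31289} \approx -2.7076$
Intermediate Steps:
$M{\left(n,a \right)} = a \left(-2 + n\right)$
$o = -245$ ($o = \left(-35\right) 7 = -245$)
$\frac{d{\left(o \right)} + 24692}{-17227 + M{\left(-176,79 \right)}} = \frac{\left(-245\right)^{2} + 24692}{-17227 + 79 \left(-2 - 176\right)} = \frac{60025 + 24692}{-17227 + 79 \left(-178\right)} = \frac{84717}{-17227 - 14062} = \frac{84717}{-31289} = 84717 \left(- \frac{1}{31289}\right) = - \frac{84717}{31289}$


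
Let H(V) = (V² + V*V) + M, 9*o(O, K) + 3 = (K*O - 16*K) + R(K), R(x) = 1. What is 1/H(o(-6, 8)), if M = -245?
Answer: 81/43523 ≈ 0.0018611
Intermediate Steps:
o(O, K) = -2/9 - 16*K/9 + K*O/9 (o(O, K) = -⅓ + ((K*O - 16*K) + 1)/9 = -⅓ + ((-16*K + K*O) + 1)/9 = -⅓ + (1 - 16*K + K*O)/9 = -⅓ + (⅑ - 16*K/9 + K*O/9) = -2/9 - 16*K/9 + K*O/9)
H(V) = -245 + 2*V² (H(V) = (V² + V*V) - 245 = (V² + V²) - 245 = 2*V² - 245 = -245 + 2*V²)
1/H(o(-6, 8)) = 1/(-245 + 2*(-2/9 - 16/9*8 + (⅑)*8*(-6))²) = 1/(-245 + 2*(-2/9 - 128/9 - 16/3)²) = 1/(-245 + 2*(-178/9)²) = 1/(-245 + 2*(31684/81)) = 1/(-245 + 63368/81) = 1/(43523/81) = 81/43523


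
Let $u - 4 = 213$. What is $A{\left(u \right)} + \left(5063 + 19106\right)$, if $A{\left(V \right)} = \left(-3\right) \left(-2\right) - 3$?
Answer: $24172$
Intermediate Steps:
$u = 217$ ($u = 4 + 213 = 217$)
$A{\left(V \right)} = 3$ ($A{\left(V \right)} = 6 - 3 = 3$)
$A{\left(u \right)} + \left(5063 + 19106\right) = 3 + \left(5063 + 19106\right) = 3 + 24169 = 24172$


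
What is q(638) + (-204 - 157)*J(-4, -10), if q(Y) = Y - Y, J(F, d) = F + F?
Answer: 2888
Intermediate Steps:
J(F, d) = 2*F
q(Y) = 0
q(638) + (-204 - 157)*J(-4, -10) = 0 + (-204 - 157)*(2*(-4)) = 0 - 361*(-8) = 0 + 2888 = 2888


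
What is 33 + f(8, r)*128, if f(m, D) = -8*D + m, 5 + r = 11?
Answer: -5087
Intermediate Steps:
r = 6 (r = -5 + 11 = 6)
f(m, D) = m - 8*D
33 + f(8, r)*128 = 33 + (8 - 8*6)*128 = 33 + (8 - 48)*128 = 33 - 40*128 = 33 - 5120 = -5087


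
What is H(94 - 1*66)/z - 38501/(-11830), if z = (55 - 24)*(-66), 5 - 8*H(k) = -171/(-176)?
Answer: 55452030649/17039742720 ≈ 3.2543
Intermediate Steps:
H(k) = 709/1408 (H(k) = 5/8 - (-171)/(8*(-176)) = 5/8 - (-171)*(-1)/(8*176) = 5/8 - ⅛*171/176 = 5/8 - 171/1408 = 709/1408)
z = -2046 (z = 31*(-66) = -2046)
H(94 - 1*66)/z - 38501/(-11830) = (709/1408)/(-2046) - 38501/(-11830) = (709/1408)*(-1/2046) - 38501*(-1/11830) = -709/2880768 + 38501/11830 = 55452030649/17039742720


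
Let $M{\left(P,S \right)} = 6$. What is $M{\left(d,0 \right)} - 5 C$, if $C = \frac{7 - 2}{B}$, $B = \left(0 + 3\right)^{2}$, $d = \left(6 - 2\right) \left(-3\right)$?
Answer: $\frac{29}{9} \approx 3.2222$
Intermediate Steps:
$d = -12$ ($d = \left(6 - 2\right) \left(-3\right) = 4 \left(-3\right) = -12$)
$B = 9$ ($B = 3^{2} = 9$)
$C = \frac{5}{9}$ ($C = \frac{7 - 2}{9} = \left(7 - 2\right) \frac{1}{9} = 5 \cdot \frac{1}{9} = \frac{5}{9} \approx 0.55556$)
$M{\left(d,0 \right)} - 5 C = 6 - \frac{25}{9} = \frac{29}{9}$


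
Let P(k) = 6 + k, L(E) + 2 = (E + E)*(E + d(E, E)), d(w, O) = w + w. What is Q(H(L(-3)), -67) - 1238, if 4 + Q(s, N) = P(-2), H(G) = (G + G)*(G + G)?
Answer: -1238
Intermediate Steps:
d(w, O) = 2*w
L(E) = -2 + 6*E² (L(E) = -2 + (E + E)*(E + 2*E) = -2 + (2*E)*(3*E) = -2 + 6*E²)
H(G) = 4*G² (H(G) = (2*G)*(2*G) = 4*G²)
Q(s, N) = 0 (Q(s, N) = -4 + (6 - 2) = -4 + 4 = 0)
Q(H(L(-3)), -67) - 1238 = 0 - 1238 = -1238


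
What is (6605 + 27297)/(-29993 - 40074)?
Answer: -33902/70067 ≈ -0.48385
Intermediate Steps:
(6605 + 27297)/(-29993 - 40074) = 33902/(-70067) = 33902*(-1/70067) = -33902/70067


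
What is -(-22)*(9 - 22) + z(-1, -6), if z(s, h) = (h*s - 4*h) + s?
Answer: -257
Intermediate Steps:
z(s, h) = s - 4*h + h*s (z(s, h) = (-4*h + h*s) + s = s - 4*h + h*s)
-(-22)*(9 - 22) + z(-1, -6) = -(-22)*(9 - 22) + (-1 - 4*(-6) - 6*(-1)) = -(-22)*(-13) + (-1 + 24 + 6) = -22*13 + 29 = -286 + 29 = -257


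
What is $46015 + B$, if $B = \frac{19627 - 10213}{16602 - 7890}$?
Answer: $\frac{22271783}{484} \approx 46016.0$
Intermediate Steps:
$B = \frac{523}{484}$ ($B = \frac{9414}{8712} = 9414 \cdot \frac{1}{8712} = \frac{523}{484} \approx 1.0806$)
$46015 + B = 46015 + \frac{523}{484} = \frac{22271783}{484}$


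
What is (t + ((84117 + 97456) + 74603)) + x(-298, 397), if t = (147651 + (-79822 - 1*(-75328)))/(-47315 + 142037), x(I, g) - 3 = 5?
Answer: 8088801335/31574 ≈ 2.5619e+5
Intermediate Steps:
x(I, g) = 8 (x(I, g) = 3 + 5 = 8)
t = 47719/31574 (t = (147651 + (-79822 + 75328))/94722 = (147651 - 4494)*(1/94722) = 143157*(1/94722) = 47719/31574 ≈ 1.5113)
(t + ((84117 + 97456) + 74603)) + x(-298, 397) = (47719/31574 + ((84117 + 97456) + 74603)) + 8 = (47719/31574 + (181573 + 74603)) + 8 = (47719/31574 + 256176) + 8 = 8088548743/31574 + 8 = 8088801335/31574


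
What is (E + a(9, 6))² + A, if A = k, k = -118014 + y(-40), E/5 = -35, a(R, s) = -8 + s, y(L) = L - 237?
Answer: -86962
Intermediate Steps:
y(L) = -237 + L
E = -175 (E = 5*(-35) = -175)
k = -118291 (k = -118014 + (-237 - 40) = -118014 - 277 = -118291)
A = -118291
(E + a(9, 6))² + A = (-175 + (-8 + 6))² - 118291 = (-175 - 2)² - 118291 = (-177)² - 118291 = 31329 - 118291 = -86962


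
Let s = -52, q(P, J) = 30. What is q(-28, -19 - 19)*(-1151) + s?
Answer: -34582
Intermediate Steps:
q(-28, -19 - 19)*(-1151) + s = 30*(-1151) - 52 = -34530 - 52 = -34582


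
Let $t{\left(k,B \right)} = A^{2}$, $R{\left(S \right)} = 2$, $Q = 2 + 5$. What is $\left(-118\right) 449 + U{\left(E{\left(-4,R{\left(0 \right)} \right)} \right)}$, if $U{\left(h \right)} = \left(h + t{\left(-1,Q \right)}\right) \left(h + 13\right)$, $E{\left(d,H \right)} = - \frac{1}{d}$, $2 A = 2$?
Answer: $- \frac{847447}{16} \approx -52965.0$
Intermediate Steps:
$A = 1$ ($A = \frac{1}{2} \cdot 2 = 1$)
$Q = 7$
$t{\left(k,B \right)} = 1$ ($t{\left(k,B \right)} = 1^{2} = 1$)
$U{\left(h \right)} = \left(1 + h\right) \left(13 + h\right)$ ($U{\left(h \right)} = \left(h + 1\right) \left(h + 13\right) = \left(1 + h\right) \left(13 + h\right)$)
$\left(-118\right) 449 + U{\left(E{\left(-4,R{\left(0 \right)} \right)} \right)} = \left(-118\right) 449 + \left(13 + \left(- \frac{1}{-4}\right)^{2} + 14 \left(- \frac{1}{-4}\right)\right) = -52982 + \left(13 + \left(\left(-1\right) \left(- \frac{1}{4}\right)\right)^{2} + 14 \left(\left(-1\right) \left(- \frac{1}{4}\right)\right)\right) = -52982 + \left(13 + \left(\frac{1}{4}\right)^{2} + 14 \cdot \frac{1}{4}\right) = -52982 + \left(13 + \frac{1}{16} + \frac{7}{2}\right) = -52982 + \frac{265}{16} = - \frac{847447}{16}$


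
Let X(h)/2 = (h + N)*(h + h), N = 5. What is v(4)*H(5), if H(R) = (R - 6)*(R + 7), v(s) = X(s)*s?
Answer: -6912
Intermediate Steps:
X(h) = 4*h*(5 + h) (X(h) = 2*((h + 5)*(h + h)) = 2*((5 + h)*(2*h)) = 2*(2*h*(5 + h)) = 4*h*(5 + h))
v(s) = 4*s²*(5 + s) (v(s) = (4*s*(5 + s))*s = 4*s²*(5 + s))
H(R) = (-6 + R)*(7 + R)
v(4)*H(5) = (4*4²*(5 + 4))*(-42 + 5 + 5²) = (4*16*9)*(-42 + 5 + 25) = 576*(-12) = -6912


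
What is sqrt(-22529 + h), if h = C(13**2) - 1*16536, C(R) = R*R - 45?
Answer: I*sqrt(10549) ≈ 102.71*I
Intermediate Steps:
C(R) = -45 + R**2 (C(R) = R**2 - 45 = -45 + R**2)
h = 11980 (h = (-45 + (13**2)**2) - 1*16536 = (-45 + 169**2) - 16536 = (-45 + 28561) - 16536 = 28516 - 16536 = 11980)
sqrt(-22529 + h) = sqrt(-22529 + 11980) = sqrt(-10549) = I*sqrt(10549)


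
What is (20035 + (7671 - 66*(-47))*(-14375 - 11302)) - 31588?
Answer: -276629874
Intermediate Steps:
(20035 + (7671 - 66*(-47))*(-14375 - 11302)) - 31588 = (20035 + (7671 + 3102)*(-25677)) - 31588 = (20035 + 10773*(-25677)) - 31588 = (20035 - 276618321) - 31588 = -276598286 - 31588 = -276629874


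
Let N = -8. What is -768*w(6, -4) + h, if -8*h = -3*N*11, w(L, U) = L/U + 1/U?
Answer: 1311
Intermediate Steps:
w(L, U) = 1/U + L/U (w(L, U) = L/U + 1/U = 1/U + L/U)
h = -33 (h = -(-3*(-8))*11/8 = -3*11 = -⅛*264 = -33)
-768*w(6, -4) + h = -768*(1 + 6)/(-4) - 33 = -(-192)*7 - 33 = -768*(-7/4) - 33 = 1344 - 33 = 1311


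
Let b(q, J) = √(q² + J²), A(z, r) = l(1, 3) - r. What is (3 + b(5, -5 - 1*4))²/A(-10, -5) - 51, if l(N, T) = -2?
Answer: -38/3 + 2*√106 ≈ 7.9246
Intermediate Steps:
A(z, r) = -2 - r
b(q, J) = √(J² + q²)
(3 + b(5, -5 - 1*4))²/A(-10, -5) - 51 = (3 + √((-5 - 1*4)² + 5²))²/(-2 - 1*(-5)) - 51 = (3 + √((-5 - 4)² + 25))²/(-2 + 5) - 51 = (3 + √((-9)² + 25))²/3 - 51 = (3 + √(81 + 25))²/3 - 51 = (3 + √106)²/3 - 51 = -51 + (3 + √106)²/3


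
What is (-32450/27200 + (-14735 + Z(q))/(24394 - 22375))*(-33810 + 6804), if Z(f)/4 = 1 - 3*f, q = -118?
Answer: 38500163191/183056 ≈ 2.1032e+5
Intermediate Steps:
Z(f) = 4 - 12*f (Z(f) = 4*(1 - 3*f) = 4 - 12*f)
(-32450/27200 + (-14735 + Z(q))/(24394 - 22375))*(-33810 + 6804) = (-32450/27200 + (-14735 + (4 - 12*(-118)))/(24394 - 22375))*(-33810 + 6804) = (-32450*1/27200 + (-14735 + (4 + 1416))/2019)*(-27006) = (-649/544 + (-14735 + 1420)*(1/2019))*(-27006) = (-649/544 - 13315*1/2019)*(-27006) = (-649/544 - 13315/2019)*(-27006) = -8553691/1098336*(-27006) = 38500163191/183056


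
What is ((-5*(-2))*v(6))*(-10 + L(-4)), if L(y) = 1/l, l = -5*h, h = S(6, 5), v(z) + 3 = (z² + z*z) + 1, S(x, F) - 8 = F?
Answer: -91140/13 ≈ -7010.8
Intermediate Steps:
S(x, F) = 8 + F
v(z) = -2 + 2*z² (v(z) = -3 + ((z² + z*z) + 1) = -3 + ((z² + z²) + 1) = -3 + (2*z² + 1) = -3 + (1 + 2*z²) = -2 + 2*z²)
h = 13 (h = 8 + 5 = 13)
l = -65 (l = -5*13 = -65)
L(y) = -1/65 (L(y) = 1/(-65) = -1/65)
((-5*(-2))*v(6))*(-10 + L(-4)) = ((-5*(-2))*(-2 + 2*6²))*(-10 - 1/65) = (10*(-2 + 2*36))*(-651/65) = (10*(-2 + 72))*(-651/65) = (10*70)*(-651/65) = 700*(-651/65) = -91140/13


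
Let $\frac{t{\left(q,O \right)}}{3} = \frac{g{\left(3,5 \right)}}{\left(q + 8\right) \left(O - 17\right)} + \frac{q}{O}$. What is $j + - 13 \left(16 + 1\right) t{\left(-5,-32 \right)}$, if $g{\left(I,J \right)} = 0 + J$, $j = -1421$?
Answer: $- \frac{2355203}{1568} \approx -1502.0$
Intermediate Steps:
$g{\left(I,J \right)} = J$
$t{\left(q,O \right)} = \frac{3 q}{O} + \frac{15}{\left(-17 + O\right) \left(8 + q\right)}$ ($t{\left(q,O \right)} = 3 \left(\frac{5}{\left(q + 8\right) \left(O - 17\right)} + \frac{q}{O}\right) = 3 \left(\frac{5}{\left(8 + q\right) \left(-17 + O\right)} + \frac{q}{O}\right) = 3 \left(\frac{5}{\left(-17 + O\right) \left(8 + q\right)} + \frac{q}{O}\right) = 3 \left(\frac{q}{O} + \frac{5}{\left(-17 + O\right) \left(8 + q\right)}\right) = \frac{3 q}{O} + \frac{15}{\left(-17 + O\right) \left(8 + q\right)}$)
$j + - 13 \left(16 + 1\right) t{\left(-5,-32 \right)} = -1421 + - 13 \left(16 + 1\right) \frac{3 \left(\left(-136\right) \left(-5\right) - 17 \left(-5\right)^{2} + 5 \left(-32\right) - 32 \left(-5\right)^{2} + 8 \left(-32\right) \left(-5\right)\right)}{\left(-32\right) \left(-136 - -85 + 8 \left(-32\right) - -160\right)} = -1421 + \left(-13\right) 17 \cdot 3 \left(- \frac{1}{32}\right) \frac{1}{-136 + 85 - 256 + 160} \left(680 - 425 - 160 - 800 + 1280\right) = -1421 - 221 \cdot 3 \left(- \frac{1}{32}\right) \frac{1}{-147} \left(680 - 425 - 160 - 800 + 1280\right) = -1421 - 221 \cdot 3 \left(- \frac{1}{32}\right) \left(- \frac{1}{147}\right) 575 = -1421 - \frac{127075}{1568} = - \frac{2355203}{1568}$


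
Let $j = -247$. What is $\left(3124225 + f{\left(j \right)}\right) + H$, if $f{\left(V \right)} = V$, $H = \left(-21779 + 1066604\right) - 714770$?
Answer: $3454033$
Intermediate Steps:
$H = 330055$ ($H = 1044825 - 714770 = 330055$)
$\left(3124225 + f{\left(j \right)}\right) + H = \left(3124225 - 247\right) + 330055 = 3123978 + 330055 = 3454033$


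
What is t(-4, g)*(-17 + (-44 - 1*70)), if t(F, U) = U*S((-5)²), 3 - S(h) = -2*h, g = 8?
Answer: -55544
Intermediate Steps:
S(h) = 3 + 2*h (S(h) = 3 - (-2)*h = 3 + 2*h)
t(F, U) = 53*U (t(F, U) = U*(3 + 2*(-5)²) = U*(3 + 2*25) = U*(3 + 50) = U*53 = 53*U)
t(-4, g)*(-17 + (-44 - 1*70)) = (53*8)*(-17 + (-44 - 1*70)) = 424*(-17 + (-44 - 70)) = 424*(-17 - 114) = 424*(-131) = -55544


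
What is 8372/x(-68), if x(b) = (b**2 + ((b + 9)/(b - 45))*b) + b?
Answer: 236509/127704 ≈ 1.8520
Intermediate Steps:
x(b) = b + b**2 + b*(9 + b)/(-45 + b) (x(b) = (b**2 + ((9 + b)/(-45 + b))*b) + b = (b**2 + b*(9 + b)/(-45 + b)) + b = b + b**2 + b*(9 + b)/(-45 + b))
8372/x(-68) = 8372/((-68*(-36 + (-68)**2 - 43*(-68))/(-45 - 68))) = 8372/((-68*(-36 + 4624 + 2924)/(-113))) = 8372/((-68*(-1/113)*7512)) = 8372/(510816/113) = 8372*(113/510816) = 236509/127704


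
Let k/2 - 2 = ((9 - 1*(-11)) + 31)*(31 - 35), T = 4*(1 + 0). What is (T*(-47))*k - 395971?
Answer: -320019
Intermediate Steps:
T = 4 (T = 4*1 = 4)
k = -404 (k = 4 + 2*(((9 - 1*(-11)) + 31)*(31 - 35)) = 4 + 2*(((9 + 11) + 31)*(-4)) = 4 + 2*((20 + 31)*(-4)) = 4 + 2*(51*(-4)) = 4 + 2*(-204) = 4 - 408 = -404)
(T*(-47))*k - 395971 = (4*(-47))*(-404) - 395971 = -188*(-404) - 395971 = 75952 - 395971 = -320019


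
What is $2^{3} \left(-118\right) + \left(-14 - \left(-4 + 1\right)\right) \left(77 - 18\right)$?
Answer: $-1593$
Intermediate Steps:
$2^{3} \left(-118\right) + \left(-14 - \left(-4 + 1\right)\right) \left(77 - 18\right) = 8 \left(-118\right) + \left(-14 - -3\right) 59 = -944 + \left(-14 + 3\right) 59 = -944 - 649 = -1593$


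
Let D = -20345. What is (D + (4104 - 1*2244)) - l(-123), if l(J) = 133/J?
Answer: -2273522/123 ≈ -18484.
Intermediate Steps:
(D + (4104 - 1*2244)) - l(-123) = (-20345 + (4104 - 1*2244)) - 133/(-123) = (-20345 + (4104 - 2244)) - 133*(-1)/123 = (-20345 + 1860) - 1*(-133/123) = -18485 + 133/123 = -2273522/123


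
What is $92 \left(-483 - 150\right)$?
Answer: $-58236$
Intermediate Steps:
$92 \left(-483 - 150\right) = 92 \left(-633\right) = -58236$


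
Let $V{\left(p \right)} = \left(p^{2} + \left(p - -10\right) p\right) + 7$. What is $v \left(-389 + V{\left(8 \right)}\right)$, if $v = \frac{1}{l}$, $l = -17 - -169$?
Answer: $- \frac{87}{76} \approx -1.1447$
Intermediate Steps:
$l = 152$ ($l = -17 + 169 = 152$)
$V{\left(p \right)} = 7 + p^{2} + p \left(10 + p\right)$ ($V{\left(p \right)} = \left(p^{2} + \left(p + 10\right) p\right) + 7 = \left(p^{2} + \left(10 + p\right) p\right) + 7 = \left(p^{2} + p \left(10 + p\right)\right) + 7 = 7 + p^{2} + p \left(10 + p\right)$)
$v = \frac{1}{152} \approx 0.0065789$
$v \left(-389 + V{\left(8 \right)}\right) = \frac{-389 + \left(7 + 2 \cdot 8^{2} + 10 \cdot 8\right)}{152} = \frac{-389 + \left(7 + 2 \cdot 64 + 80\right)}{152} = \frac{-389 + \left(7 + 128 + 80\right)}{152} = \frac{-389 + 215}{152} = \frac{1}{152} \left(-174\right) = - \frac{87}{76}$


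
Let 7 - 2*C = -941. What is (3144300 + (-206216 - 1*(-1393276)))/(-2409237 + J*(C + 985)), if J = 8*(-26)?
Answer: -4331360/2712709 ≈ -1.5967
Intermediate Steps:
C = 474 (C = 7/2 - 1/2*(-941) = 7/2 + 941/2 = 474)
J = -208
(3144300 + (-206216 - 1*(-1393276)))/(-2409237 + J*(C + 985)) = (3144300 + (-206216 - 1*(-1393276)))/(-2409237 - 208*(474 + 985)) = (3144300 + (-206216 + 1393276))/(-2409237 - 208*1459) = (3144300 + 1187060)/(-2409237 - 303472) = 4331360/(-2712709) = 4331360*(-1/2712709) = -4331360/2712709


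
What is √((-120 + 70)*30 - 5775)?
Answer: 5*I*√291 ≈ 85.294*I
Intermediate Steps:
√((-120 + 70)*30 - 5775) = √(-50*30 - 5775) = √(-1500 - 5775) = √(-7275) = 5*I*√291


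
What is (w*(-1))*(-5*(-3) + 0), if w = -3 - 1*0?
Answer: 45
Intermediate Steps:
w = -3 (w = -3 + 0 = -3)
(w*(-1))*(-5*(-3) + 0) = (-3*(-1))*(-5*(-3) + 0) = 3*(15 + 0) = 3*15 = 45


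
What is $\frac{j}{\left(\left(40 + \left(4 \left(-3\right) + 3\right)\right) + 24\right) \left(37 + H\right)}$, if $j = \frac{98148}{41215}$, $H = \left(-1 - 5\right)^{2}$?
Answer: $\frac{98148}{165478225} \approx 0.00059312$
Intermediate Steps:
$H = 36$ ($H = \left(-6\right)^{2} = 36$)
$j = \frac{98148}{41215}$ ($j = 98148 \cdot \frac{1}{41215} = \frac{98148}{41215} \approx 2.3814$)
$\frac{j}{\left(\left(40 + \left(4 \left(-3\right) + 3\right)\right) + 24\right) \left(37 + H\right)} = \frac{98148}{41215 \left(\left(40 + \left(4 \left(-3\right) + 3\right)\right) + 24\right) \left(37 + 36\right)} = \frac{98148}{41215 \left(\left(40 + \left(-12 + 3\right)\right) + 24\right) 73} = \frac{98148}{41215 \left(\left(40 - 9\right) + 24\right) 73} = \frac{98148}{41215 \left(31 + 24\right) 73} = \frac{98148}{41215 \cdot 55 \cdot 73} = \frac{98148}{41215 \cdot 4015} = \frac{98148}{41215} \cdot \frac{1}{4015} = \frac{98148}{165478225}$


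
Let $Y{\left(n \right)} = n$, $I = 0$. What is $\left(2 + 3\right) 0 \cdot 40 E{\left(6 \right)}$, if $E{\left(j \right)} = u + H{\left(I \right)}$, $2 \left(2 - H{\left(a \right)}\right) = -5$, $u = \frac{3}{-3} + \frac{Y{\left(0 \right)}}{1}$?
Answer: $0$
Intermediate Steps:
$u = -1$ ($u = \frac{3}{-3} + \frac{0}{1} = 3 \left(- \frac{1}{3}\right) + 0 \cdot 1 = -1 + 0 = -1$)
$H{\left(a \right)} = \frac{9}{2}$ ($H{\left(a \right)} = 2 - - \frac{5}{2} = 2 + \frac{5}{2} = \frac{9}{2}$)
$E{\left(j \right)} = \frac{7}{2}$ ($E{\left(j \right)} = -1 + \frac{9}{2} = \frac{7}{2}$)
$\left(2 + 3\right) 0 \cdot 40 E{\left(6 \right)} = \left(2 + 3\right) 0 \cdot 40 \cdot \frac{7}{2} = 5 \cdot 0 \cdot 40 \cdot \frac{7}{2} = 0 \cdot 40 \cdot \frac{7}{2} = 0 \cdot \frac{7}{2} = 0$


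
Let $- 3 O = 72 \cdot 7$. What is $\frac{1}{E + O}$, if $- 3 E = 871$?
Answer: $- \frac{3}{1375} \approx -0.0021818$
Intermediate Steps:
$E = - \frac{871}{3}$ ($E = \left(- \frac{1}{3}\right) 871 = - \frac{871}{3} \approx -290.33$)
$O = -168$ ($O = - \frac{72 \cdot 7}{3} = \left(- \frac{1}{3}\right) 504 = -168$)
$\frac{1}{E + O} = \frac{1}{- \frac{871}{3} - 168} = \frac{1}{- \frac{1375}{3}} = - \frac{3}{1375}$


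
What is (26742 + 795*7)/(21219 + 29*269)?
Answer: 32307/29020 ≈ 1.1133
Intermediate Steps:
(26742 + 795*7)/(21219 + 29*269) = (26742 + 5565)/(21219 + 7801) = 32307/29020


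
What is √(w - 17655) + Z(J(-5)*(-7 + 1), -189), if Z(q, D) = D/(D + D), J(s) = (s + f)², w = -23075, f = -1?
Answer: ½ + I*√40730 ≈ 0.5 + 201.82*I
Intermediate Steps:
J(s) = (-1 + s)² (J(s) = (s - 1)² = (-1 + s)²)
Z(q, D) = ½ (Z(q, D) = D/((2*D)) = (1/(2*D))*D = ½)
√(w - 17655) + Z(J(-5)*(-7 + 1), -189) = √(-23075 - 17655) + ½ = √(-40730) + ½ = I*√40730 + ½ = ½ + I*√40730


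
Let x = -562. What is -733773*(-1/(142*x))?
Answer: -733773/79804 ≈ -9.1947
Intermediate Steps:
-733773*(-1/(142*x)) = -733773/((-142*(-562))) = -733773/79804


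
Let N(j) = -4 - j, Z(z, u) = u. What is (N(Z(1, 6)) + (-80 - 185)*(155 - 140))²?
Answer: 15880225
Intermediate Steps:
(N(Z(1, 6)) + (-80 - 185)*(155 - 140))² = ((-4 - 1*6) + (-80 - 185)*(155 - 140))² = ((-4 - 6) - 265*15)² = (-10 - 3975)² = (-3985)² = 15880225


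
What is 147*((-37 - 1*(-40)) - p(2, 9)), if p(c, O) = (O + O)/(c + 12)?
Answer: 252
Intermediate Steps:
p(c, O) = 2*O/(12 + c) (p(c, O) = (2*O)/(12 + c) = 2*O/(12 + c))
147*((-37 - 1*(-40)) - p(2, 9)) = 147*((-37 - 1*(-40)) - 2*9/(12 + 2)) = 147*((-37 + 40) - 2*9/14) = 147*(3 - 2*9/14) = 147*(3 - 1*9/7) = 147*(3 - 9/7) = 147*(12/7) = 252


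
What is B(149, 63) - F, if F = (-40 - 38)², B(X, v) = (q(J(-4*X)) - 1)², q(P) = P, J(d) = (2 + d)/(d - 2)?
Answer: -543915680/89401 ≈ -6084.0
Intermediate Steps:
J(d) = (2 + d)/(-2 + d)
B(X, v) = (-1 + (2 - 4*X)/(-2 - 4*X))² (B(X, v) = ((2 - 4*X)/(-2 - 4*X) - 1)² = (-1 + (2 - 4*X)/(-2 - 4*X))²)
F = 6084 (F = (-78)² = 6084)
B(149, 63) - F = 4/(1 + 2*149)² - 1*6084 = 4/(1 + 298)² - 6084 = 4/299² - 6084 = 4*(1/89401) - 6084 = 4/89401 - 6084 = -543915680/89401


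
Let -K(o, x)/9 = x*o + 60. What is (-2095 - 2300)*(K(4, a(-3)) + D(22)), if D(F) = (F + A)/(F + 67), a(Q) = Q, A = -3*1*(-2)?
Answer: 168855900/89 ≈ 1.8973e+6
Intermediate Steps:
A = 6 (A = -3*(-2) = 6)
K(o, x) = -540 - 9*o*x (K(o, x) = -9*(x*o + 60) = -9*(o*x + 60) = -9*(60 + o*x) = -540 - 9*o*x)
D(F) = (6 + F)/(67 + F) (D(F) = (F + 6)/(F + 67) = (6 + F)/(67 + F))
(-2095 - 2300)*(K(4, a(-3)) + D(22)) = (-2095 - 2300)*((-540 - 9*4*(-3)) + (6 + 22)/(67 + 22)) = -4395*((-540 + 108) + 28/89) = -4395*(-432 + (1/89)*28) = -4395*(-432 + 28/89) = -4395*(-38420/89) = 168855900/89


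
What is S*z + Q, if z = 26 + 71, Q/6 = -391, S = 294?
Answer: 26172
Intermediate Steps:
Q = -2346 (Q = 6*(-391) = -2346)
z = 97
S*z + Q = 294*97 - 2346 = 28518 - 2346 = 26172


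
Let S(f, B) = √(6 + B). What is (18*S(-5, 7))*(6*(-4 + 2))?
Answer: -216*√13 ≈ -778.80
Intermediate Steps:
(18*S(-5, 7))*(6*(-4 + 2)) = (18*√(6 + 7))*(6*(-4 + 2)) = (18*√13)*(6*(-2)) = (18*√13)*(-12) = -216*√13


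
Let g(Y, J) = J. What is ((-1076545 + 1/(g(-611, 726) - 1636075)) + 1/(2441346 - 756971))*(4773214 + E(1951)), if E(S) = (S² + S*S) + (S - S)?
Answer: -36729334674882567155320416/2754540971875 ≈ -1.3334e+13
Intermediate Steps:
E(S) = 2*S² (E(S) = (S² + S²) + 0 = 2*S² + 0 = 2*S²)
((-1076545 + 1/(g(-611, 726) - 1636075)) + 1/(2441346 - 756971))*(4773214 + E(1951)) = ((-1076545 + 1/(726 - 1636075)) + 1/(2441346 - 756971))*(4773214 + 2*1951²) = ((-1076545 + 1/(-1635349)) + 1/1684375)*(4773214 + 2*3806401) = ((-1076545 - 1/1635349) + 1/1684375)*(4773214 + 7612802) = (-1760526789206/1635349 + 1/1684375)*12386016 = -2965387310567220901/2754540971875*12386016 = -36729334674882567155320416/2754540971875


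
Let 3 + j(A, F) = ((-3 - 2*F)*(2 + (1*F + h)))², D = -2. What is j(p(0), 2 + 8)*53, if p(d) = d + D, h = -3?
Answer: 2270838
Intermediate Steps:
p(d) = -2 + d (p(d) = d - 2 = -2 + d)
j(A, F) = -3 + (-1 + F)²*(-3 - 2*F)² (j(A, F) = -3 + ((-3 - 2*F)*(2 + (1*F - 3)))² = -3 + ((-3 - 2*F)*(2 + (F - 3)))² = -3 + ((-3 - 2*F)*(2 + (-3 + F)))² = -3 + ((-3 - 2*F)*(-1 + F))² = -3 + ((-1 + F)*(-3 - 2*F))² = -3 + (-1 + F)²*(-3 - 2*F)²)
j(p(0), 2 + 8)*53 = (-3 + (-1 + (2 + 8))²*(3 + 2*(2 + 8))²)*53 = (-3 + (-1 + 10)²*(3 + 2*10)²)*53 = (-3 + 9²*(3 + 20)²)*53 = (-3 + 81*23²)*53 = (-3 + 81*529)*53 = (-3 + 42849)*53 = 42846*53 = 2270838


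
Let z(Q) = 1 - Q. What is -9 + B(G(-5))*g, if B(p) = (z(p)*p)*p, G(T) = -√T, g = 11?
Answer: -64 - 55*I*√5 ≈ -64.0 - 122.98*I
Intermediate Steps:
B(p) = p²*(1 - p) (B(p) = ((1 - p)*p)*p = (p*(1 - p))*p = p²*(1 - p))
-9 + B(G(-5))*g = -9 + ((-√(-5))²*(1 - (-1)*√(-5)))*11 = -9 + ((-I*√5)²*(1 - (-1)*I*√5))*11 = -9 - 5*(1 + I*√5)*11 = -9 + (-5 - 5*I*√5)*11 = -9 + (-55 - 55*I*√5) = -64 - 55*I*√5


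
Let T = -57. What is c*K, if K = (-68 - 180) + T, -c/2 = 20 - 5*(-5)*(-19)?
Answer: -277550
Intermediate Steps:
c = 910 (c = -2*(20 - 5*(-5)*(-19)) = -2*(20 + 25*(-19)) = -2*(20 - 475) = -2*(-455) = 910)
K = -305 (K = (-68 - 180) - 57 = -248 - 57 = -305)
c*K = 910*(-305) = -277550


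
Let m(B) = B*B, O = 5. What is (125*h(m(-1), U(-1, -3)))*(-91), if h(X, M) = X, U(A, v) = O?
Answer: -11375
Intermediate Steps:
m(B) = B**2
U(A, v) = 5
(125*h(m(-1), U(-1, -3)))*(-91) = (125*(-1)**2)*(-91) = (125*1)*(-91) = 125*(-91) = -11375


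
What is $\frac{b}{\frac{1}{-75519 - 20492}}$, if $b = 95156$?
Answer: $-9136022716$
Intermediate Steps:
$\frac{b}{\frac{1}{-75519 - 20492}} = \frac{95156}{\frac{1}{-75519 - 20492}} = \frac{95156}{\frac{1}{-96011}} = \frac{95156}{- \frac{1}{96011}} = 95156 \left(-96011\right) = -9136022716$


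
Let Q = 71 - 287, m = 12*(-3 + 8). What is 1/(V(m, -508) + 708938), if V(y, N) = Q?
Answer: 1/708722 ≈ 1.4110e-6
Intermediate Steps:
m = 60 (m = 12*5 = 60)
Q = -216
V(y, N) = -216
1/(V(m, -508) + 708938) = 1/(-216 + 708938) = 1/708722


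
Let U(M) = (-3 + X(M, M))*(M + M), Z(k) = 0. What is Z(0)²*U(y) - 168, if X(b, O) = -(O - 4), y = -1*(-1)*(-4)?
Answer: -168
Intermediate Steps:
y = -4 (y = 1*(-4) = -4)
X(b, O) = 4 - O (X(b, O) = -(-4 + O) = 4 - O)
U(M) = 2*M*(1 - M) (U(M) = (-3 + (4 - M))*(M + M) = (1 - M)*(2*M) = 2*M*(1 - M))
Z(0)²*U(y) - 168 = 0²*(2*(-4)*(1 - 1*(-4))) - 168 = 0*(2*(-4)*(1 + 4)) - 168 = 0*(2*(-4)*5) - 168 = 0*(-40) - 168 = 0 - 168 = -168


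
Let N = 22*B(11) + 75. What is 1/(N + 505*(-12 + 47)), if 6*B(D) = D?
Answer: 3/53371 ≈ 5.6210e-5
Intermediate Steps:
B(D) = D/6
N = 346/3 (N = 22*((⅙)*11) + 75 = 22*(11/6) + 75 = 121/3 + 75 = 346/3 ≈ 115.33)
1/(N + 505*(-12 + 47)) = 1/(346/3 + 505*(-12 + 47)) = 1/(346/3 + 505*35) = 1/(346/3 + 17675) = 1/(53371/3) = 3/53371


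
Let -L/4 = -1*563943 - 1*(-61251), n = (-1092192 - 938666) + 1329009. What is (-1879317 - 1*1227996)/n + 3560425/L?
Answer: 8746966272209/1411255510032 ≈ 6.1980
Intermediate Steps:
n = -701849 (n = -2030858 + 1329009 = -701849)
L = 2010768 (L = -4*(-1*563943 - 1*(-61251)) = -4*(-563943 + 61251) = -4*(-502692) = 2010768)
(-1879317 - 1*1227996)/n + 3560425/L = (-1879317 - 1*1227996)/(-701849) + 3560425/2010768 = (-1879317 - 1227996)*(-1/701849) + 3560425*(1/2010768) = -3107313*(-1/701849) + 3560425/2010768 = 3107313/701849 + 3560425/2010768 = 8746966272209/1411255510032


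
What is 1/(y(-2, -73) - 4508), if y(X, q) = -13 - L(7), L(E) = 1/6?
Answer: -6/27127 ≈ -0.00022118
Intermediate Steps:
L(E) = 1/6
y(X, q) = -79/6 (y(X, q) = -13 - 1*1/6 = -13 - 1/6 = -79/6)
1/(y(-2, -73) - 4508) = 1/(-79/6 - 4508) = 1/(-27127/6) = -6/27127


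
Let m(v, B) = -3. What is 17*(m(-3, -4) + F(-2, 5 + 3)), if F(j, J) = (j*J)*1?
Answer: -323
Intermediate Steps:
F(j, J) = J*j (F(j, J) = (J*j)*1 = J*j)
17*(m(-3, -4) + F(-2, 5 + 3)) = 17*(-3 + (5 + 3)*(-2)) = 17*(-3 + 8*(-2)) = 17*(-3 - 16) = 17*(-19) = -323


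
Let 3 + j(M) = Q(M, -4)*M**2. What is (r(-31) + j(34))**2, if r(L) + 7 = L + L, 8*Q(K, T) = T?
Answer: 422500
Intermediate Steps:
Q(K, T) = T/8
r(L) = -7 + 2*L (r(L) = -7 + (L + L) = -7 + 2*L)
j(M) = -3 - M**2/2 (j(M) = -3 + ((1/8)*(-4))*M**2 = -3 - M**2/2)
(r(-31) + j(34))**2 = ((-7 + 2*(-31)) + (-3 - 1/2*34**2))**2 = ((-7 - 62) + (-3 - 1/2*1156))**2 = (-69 + (-3 - 578))**2 = (-69 - 581)**2 = (-650)**2 = 422500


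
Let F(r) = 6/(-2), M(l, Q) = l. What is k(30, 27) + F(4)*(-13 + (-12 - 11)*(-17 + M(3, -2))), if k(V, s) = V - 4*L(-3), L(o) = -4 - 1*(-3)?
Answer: -893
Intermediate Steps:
F(r) = -3 (F(r) = 6*(-½) = -3)
L(o) = -1 (L(o) = -4 + 3 = -1)
k(V, s) = 4 + V (k(V, s) = V - 4*(-1) = V + 4 = 4 + V)
k(30, 27) + F(4)*(-13 + (-12 - 11)*(-17 + M(3, -2))) = (4 + 30) - 3*(-13 + (-12 - 11)*(-17 + 3)) = 34 - 3*(-13 - 23*(-14)) = 34 - 3*(-13 + 322) = 34 - 3*309 = 34 - 927 = -893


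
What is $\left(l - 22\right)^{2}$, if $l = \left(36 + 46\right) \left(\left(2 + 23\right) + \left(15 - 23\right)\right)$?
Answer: $1882384$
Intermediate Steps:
$l = 1394$ ($l = 82 \left(25 + \left(15 - 23\right)\right) = 82 \left(25 - 8\right) = 82 \cdot 17 = 1394$)
$\left(l - 22\right)^{2} = \left(1394 - 22\right)^{2} = 1372^{2} = 1882384$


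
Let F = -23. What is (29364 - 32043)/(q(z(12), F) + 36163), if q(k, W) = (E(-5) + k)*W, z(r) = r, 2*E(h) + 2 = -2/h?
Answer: -13395/179527 ≈ -0.074613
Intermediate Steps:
E(h) = -1 - 1/h (E(h) = -1 + (-2/h)/2 = -1 - 1/h)
q(k, W) = W*(-⅘ + k) (q(k, W) = ((-1 - 1*(-5))/(-5) + k)*W = (-(-1 + 5)/5 + k)*W = (-⅕*4 + k)*W = (-⅘ + k)*W = W*(-⅘ + k))
(29364 - 32043)/(q(z(12), F) + 36163) = (29364 - 32043)/((⅕)*(-23)*(-4 + 5*12) + 36163) = -2679/((⅕)*(-23)*(-4 + 60) + 36163) = -2679/((⅕)*(-23)*56 + 36163) = -2679/(-1288/5 + 36163) = -2679/179527/5 = -2679*5/179527 = -13395/179527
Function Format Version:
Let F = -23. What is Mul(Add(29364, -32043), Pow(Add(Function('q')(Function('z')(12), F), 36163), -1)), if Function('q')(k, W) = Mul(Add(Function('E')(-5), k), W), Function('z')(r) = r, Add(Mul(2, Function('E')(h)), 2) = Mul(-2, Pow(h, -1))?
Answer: Rational(-13395, 179527) ≈ -0.074613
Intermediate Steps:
Function('E')(h) = Add(-1, Mul(-1, Pow(h, -1))) (Function('E')(h) = Add(-1, Mul(Rational(1, 2), Mul(-2, Pow(h, -1)))) = Add(-1, Mul(-1, Pow(h, -1))))
Function('q')(k, W) = Mul(W, Add(Rational(-4, 5), k)) (Function('q')(k, W) = Mul(Add(Mul(Pow(-5, -1), Add(-1, Mul(-1, -5))), k), W) = Mul(Add(Mul(Rational(-1, 5), Add(-1, 5)), k), W) = Mul(Add(Mul(Rational(-1, 5), 4), k), W) = Mul(Add(Rational(-4, 5), k), W) = Mul(W, Add(Rational(-4, 5), k)))
Mul(Add(29364, -32043), Pow(Add(Function('q')(Function('z')(12), F), 36163), -1)) = Mul(Add(29364, -32043), Pow(Add(Mul(Rational(1, 5), -23, Add(-4, Mul(5, 12))), 36163), -1)) = Mul(-2679, Pow(Add(Mul(Rational(1, 5), -23, Add(-4, 60)), 36163), -1)) = Mul(-2679, Pow(Add(Mul(Rational(1, 5), -23, 56), 36163), -1)) = Mul(-2679, Pow(Add(Rational(-1288, 5), 36163), -1)) = Mul(-2679, Pow(Rational(179527, 5), -1)) = Mul(-2679, Rational(5, 179527)) = Rational(-13395, 179527)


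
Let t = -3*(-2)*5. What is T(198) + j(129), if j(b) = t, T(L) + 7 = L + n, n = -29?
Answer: 192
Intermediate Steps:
t = 30 (t = 6*5 = 30)
T(L) = -36 + L (T(L) = -7 + (L - 29) = -7 + (-29 + L) = -36 + L)
j(b) = 30
T(198) + j(129) = (-36 + 198) + 30 = 162 + 30 = 192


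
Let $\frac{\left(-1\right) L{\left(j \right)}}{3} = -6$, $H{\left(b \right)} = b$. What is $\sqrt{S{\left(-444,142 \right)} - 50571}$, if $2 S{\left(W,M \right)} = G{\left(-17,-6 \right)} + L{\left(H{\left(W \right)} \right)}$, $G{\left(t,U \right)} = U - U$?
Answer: $159 i \sqrt{2} \approx 224.86 i$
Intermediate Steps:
$G{\left(t,U \right)} = 0$
$L{\left(j \right)} = 18$ ($L{\left(j \right)} = \left(-3\right) \left(-6\right) = 18$)
$S{\left(W,M \right)} = 9$ ($S{\left(W,M \right)} = \frac{0 + 18}{2} = \frac{1}{2} \cdot 18 = 9$)
$\sqrt{S{\left(-444,142 \right)} - 50571} = \sqrt{9 - 50571} = \sqrt{-50562} = 159 i \sqrt{2}$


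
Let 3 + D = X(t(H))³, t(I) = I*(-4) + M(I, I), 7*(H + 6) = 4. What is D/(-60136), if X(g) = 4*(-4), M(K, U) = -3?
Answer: 4099/60136 ≈ 0.068162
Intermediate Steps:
H = -38/7 (H = -6 + (⅐)*4 = -6 + 4/7 = -38/7 ≈ -5.4286)
t(I) = -3 - 4*I (t(I) = I*(-4) - 3 = -4*I - 3 = -3 - 4*I)
X(g) = -16
D = -4099 (D = -3 + (-16)³ = -3 - 4096 = -4099)
D/(-60136) = -4099/(-60136) = -4099*(-1/60136) = 4099/60136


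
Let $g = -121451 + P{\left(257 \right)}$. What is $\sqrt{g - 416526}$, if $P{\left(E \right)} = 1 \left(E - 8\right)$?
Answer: $8 i \sqrt{8402} \approx 733.3 i$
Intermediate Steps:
$P{\left(E \right)} = -8 + E$ ($P{\left(E \right)} = 1 \left(-8 + E\right) = -8 + E$)
$g = -121202$ ($g = -121451 + \left(-8 + 257\right) = -121451 + 249 = -121202$)
$\sqrt{g - 416526} = \sqrt{-121202 - 416526} = \sqrt{-537728} = 8 i \sqrt{8402}$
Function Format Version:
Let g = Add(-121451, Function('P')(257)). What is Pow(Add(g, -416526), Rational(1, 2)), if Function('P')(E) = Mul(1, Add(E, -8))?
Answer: Mul(8, I, Pow(8402, Rational(1, 2))) ≈ Mul(733.30, I)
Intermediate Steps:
Function('P')(E) = Add(-8, E) (Function('P')(E) = Mul(1, Add(-8, E)) = Add(-8, E))
g = -121202 (g = Add(-121451, Add(-8, 257)) = Add(-121451, 249) = -121202)
Pow(Add(g, -416526), Rational(1, 2)) = Pow(Add(-121202, -416526), Rational(1, 2)) = Pow(-537728, Rational(1, 2)) = Mul(8, I, Pow(8402, Rational(1, 2)))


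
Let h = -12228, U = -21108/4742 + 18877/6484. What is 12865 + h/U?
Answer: 492563843777/23674769 ≈ 20805.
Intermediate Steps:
U = -23674769/15373564 (U = -21108*1/4742 + 18877*(1/6484) = -10554/2371 + 18877/6484 = -23674769/15373564 ≈ -1.5400)
12865 + h/U = 12865 - 12228/(-23674769/15373564) = 12865 - 12228*(-15373564/23674769) = 12865 + 187987940592/23674769 = 492563843777/23674769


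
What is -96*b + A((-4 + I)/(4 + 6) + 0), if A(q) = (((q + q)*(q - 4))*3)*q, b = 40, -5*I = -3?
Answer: -240188139/62500 ≈ -3843.0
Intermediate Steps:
I = 3/5 (I = -1/5*(-3) = 3/5 ≈ 0.60000)
A(q) = 6*q**2*(-4 + q) (A(q) = (((2*q)*(-4 + q))*3)*q = ((2*q*(-4 + q))*3)*q = (6*q*(-4 + q))*q = 6*q**2*(-4 + q))
-96*b + A((-4 + I)/(4 + 6) + 0) = -96*40 + 6*((-4 + 3/5)/(4 + 6) + 0)**2*(-4 + ((-4 + 3/5)/(4 + 6) + 0)) = -3840 + 6*(-17/5/10 + 0)**2*(-4 + (-17/5/10 + 0)) = -3840 + 6*(-17/5*1/10 + 0)**2*(-4 + (-17/5*1/10 + 0)) = -3840 + 6*(-17/50 + 0)**2*(-4 + (-17/50 + 0)) = -3840 + 6*(-17/50)**2*(-4 - 17/50) = -3840 + 6*(289/2500)*(-217/50) = -3840 - 188139/62500 = -240188139/62500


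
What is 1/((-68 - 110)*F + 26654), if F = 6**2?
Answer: 1/20246 ≈ 4.9392e-5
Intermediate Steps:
F = 36
1/((-68 - 110)*F + 26654) = 1/((-68 - 110)*36 + 26654) = 1/(-178*36 + 26654) = 1/(-6408 + 26654) = 1/20246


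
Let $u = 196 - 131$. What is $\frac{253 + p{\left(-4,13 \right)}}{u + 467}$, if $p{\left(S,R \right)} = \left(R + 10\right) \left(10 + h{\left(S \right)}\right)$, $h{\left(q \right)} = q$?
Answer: $\frac{391}{532} \approx 0.73496$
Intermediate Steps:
$u = 65$ ($u = 196 - 131 = 65$)
$p{\left(S,R \right)} = \left(10 + R\right) \left(10 + S\right)$ ($p{\left(S,R \right)} = \left(R + 10\right) \left(10 + S\right) = \left(10 + R\right) \left(10 + S\right)$)
$\frac{253 + p{\left(-4,13 \right)}}{u + 467} = \frac{253 + \left(100 + 10 \cdot 13 + 10 \left(-4\right) + 13 \left(-4\right)\right)}{65 + 467} = \frac{253 + \left(100 + 130 - 40 - 52\right)}{532} = \left(253 + 138\right) \frac{1}{532} = 391 \cdot \frac{1}{532} = \frac{391}{532}$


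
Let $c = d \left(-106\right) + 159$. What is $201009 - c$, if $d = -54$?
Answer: $195126$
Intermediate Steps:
$c = 5883$ ($c = \left(-54\right) \left(-106\right) + 159 = 5724 + 159 = 5883$)
$201009 - c = 201009 - 5883 = 195126$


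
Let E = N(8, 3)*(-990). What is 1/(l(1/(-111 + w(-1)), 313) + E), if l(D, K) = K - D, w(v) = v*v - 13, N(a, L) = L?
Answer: -123/326810 ≈ -0.00037637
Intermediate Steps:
w(v) = -13 + v² (w(v) = v² - 13 = -13 + v²)
E = -2970 (E = 3*(-990) = -2970)
1/(l(1/(-111 + w(-1)), 313) + E) = 1/((313 - 1/(-111 + (-13 + (-1)²))) - 2970) = 1/((313 - 1/(-111 + (-13 + 1))) - 2970) = 1/((313 - 1/(-111 - 12)) - 2970) = 1/((313 - 1/(-123)) - 2970) = 1/((313 - 1*(-1/123)) - 2970) = 1/((313 + 1/123) - 2970) = 1/(38500/123 - 2970) = 1/(-326810/123) = -123/326810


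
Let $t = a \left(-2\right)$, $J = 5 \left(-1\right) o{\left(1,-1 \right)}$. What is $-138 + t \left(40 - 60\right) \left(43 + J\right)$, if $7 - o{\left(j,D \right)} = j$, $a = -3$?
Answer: $-1698$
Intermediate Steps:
$o{\left(j,D \right)} = 7 - j$
$J = -30$ ($J = 5 \left(-1\right) \left(7 - 1\right) = - 5 \left(7 - 1\right) = \left(-5\right) 6 = -30$)
$t = 6$ ($t = \left(-3\right) \left(-2\right) = 6$)
$-138 + t \left(40 - 60\right) \left(43 + J\right) = -138 + 6 \left(40 - 60\right) \left(43 - 30\right) = -138 + 6 \left(\left(-20\right) 13\right) = -138 + 6 \left(-260\right) = -138 - 1560 = -1698$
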